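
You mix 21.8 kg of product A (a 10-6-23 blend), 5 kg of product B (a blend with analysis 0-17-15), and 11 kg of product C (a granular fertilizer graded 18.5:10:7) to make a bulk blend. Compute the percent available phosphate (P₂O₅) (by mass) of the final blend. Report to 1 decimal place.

8.6% P₂O₅

Total mass = 21.8 + 5 + 11 = 37.8 kg.
P₂O₅ mass = 6%×21.8 + 17%×5 + 10%×11 = 3.258 kg.
% P₂O₅ = 3.258 / 37.8 = 8.61905%.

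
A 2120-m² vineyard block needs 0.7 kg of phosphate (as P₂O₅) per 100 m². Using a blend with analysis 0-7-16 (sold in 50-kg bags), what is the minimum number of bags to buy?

Product per 100 m² = 0.7 / 7% = 10 kg.
Total product = 10 × 2120 / 100 = 212 kg.
Bags = ⌈212 / 50⌉ = 5.

5 bags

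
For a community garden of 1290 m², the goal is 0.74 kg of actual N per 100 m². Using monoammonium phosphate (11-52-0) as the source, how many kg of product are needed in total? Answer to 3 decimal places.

Product per 100 m² = 0.74 / 11% = 6.72727 kg.
Total product = 6.72727 × 1290 / 100 = 86.7818 kg.

86.782 kg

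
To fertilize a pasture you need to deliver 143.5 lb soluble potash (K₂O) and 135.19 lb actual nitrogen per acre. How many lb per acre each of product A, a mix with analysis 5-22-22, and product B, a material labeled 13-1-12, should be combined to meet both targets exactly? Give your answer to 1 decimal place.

With a, b = lb per acre of product A and product B:
K₂O: 0.22·a + 0.12·b = 143.5
N: 0.05·a + 0.13·b = 135.19
From row1: a = (143.5 − 0.12·b) / 0.22.
Into row2: 0.05·(143.5 − 0.12·b)/0.22 + 0.13·b = 135.19 → b = 998.531, a = 107.619.

107.6 lb product A, 998.5 lb product B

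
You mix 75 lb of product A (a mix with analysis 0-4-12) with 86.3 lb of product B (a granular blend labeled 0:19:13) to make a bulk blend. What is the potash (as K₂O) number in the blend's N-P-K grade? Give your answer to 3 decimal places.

Total mass = 75 + 86.3 = 161.3 lb.
K₂O mass = 12%×75 + 13%×86.3 = 20.219 lb.
% K₂O = 20.219 / 161.3 = 12.53503%.

12.535% K₂O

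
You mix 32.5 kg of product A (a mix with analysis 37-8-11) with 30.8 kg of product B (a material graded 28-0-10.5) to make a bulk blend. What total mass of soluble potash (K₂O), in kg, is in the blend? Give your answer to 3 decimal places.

K₂O mass = 11%×32.5 + 10.5%×30.8 = 6.809 kg.

6.809 kg K₂O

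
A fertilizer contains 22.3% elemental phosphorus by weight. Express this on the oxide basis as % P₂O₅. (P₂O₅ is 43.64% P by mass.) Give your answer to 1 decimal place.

%P₂O₅ = 22.3 / 0.4364 = 51.0999%.

51.1% P₂O₅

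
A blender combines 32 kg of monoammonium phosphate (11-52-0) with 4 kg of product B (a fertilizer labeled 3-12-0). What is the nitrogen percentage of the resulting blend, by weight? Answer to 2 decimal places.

Total mass = 32 + 4 = 36 kg.
N mass = 11%×32 + 3%×4 = 3.64 kg.
% N = 3.64 / 36 = 10.1111%.

10.11% N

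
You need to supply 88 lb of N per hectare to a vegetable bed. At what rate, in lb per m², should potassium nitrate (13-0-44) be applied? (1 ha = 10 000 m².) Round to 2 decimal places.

Product per hectare = 88 / 13% = 676.923 lb.
Convert to per m²: 676.923 × 0.0001 = 0.0676923 lb.

0.07 lb of product per sq m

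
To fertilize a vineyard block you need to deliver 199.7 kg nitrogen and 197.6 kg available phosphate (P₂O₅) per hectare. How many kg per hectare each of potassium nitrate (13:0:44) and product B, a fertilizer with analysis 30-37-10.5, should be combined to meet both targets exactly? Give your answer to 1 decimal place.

Per-hectare balance (a = potassium nitrate, b = product B):
N: 0.13·a + 0.3·b = 199.7
P₂O₅: 0·a + 0.37·b = 197.6
Solving simultaneously: a = 303.721, b = 534.054.

303.7 kg potassium nitrate, 534.1 kg product B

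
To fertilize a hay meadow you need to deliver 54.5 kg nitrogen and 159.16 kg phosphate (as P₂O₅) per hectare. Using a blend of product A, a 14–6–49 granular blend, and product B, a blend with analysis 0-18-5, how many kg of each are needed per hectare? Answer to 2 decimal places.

389.29 kg product A, 754.46 kg product B

Let a = kg of product A, b = kg of product B (per hectare).
N: 0.14·a + 0·b = 54.5
P₂O₅: 0.06·a + 0.18·b = 159.16
Solving simultaneously: a = 389.286, b = 754.4603.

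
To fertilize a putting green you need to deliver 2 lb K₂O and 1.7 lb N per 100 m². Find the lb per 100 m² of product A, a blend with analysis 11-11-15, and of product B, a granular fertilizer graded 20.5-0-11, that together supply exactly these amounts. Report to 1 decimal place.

12.0 lb product A, 1.9 lb product B

Per-100 m² balance (a = product A, b = product B):
K₂O: 0.15·a + 0.11·b = 2
N: 0.11·a + 0.205·b = 1.7
From row1: a = (2 − 0.11·b) / 0.15.
Into row2: 0.11·(2 − 0.11·b)/0.15 + 0.205·b = 1.7 → b = 1.87668, a = 11.9571.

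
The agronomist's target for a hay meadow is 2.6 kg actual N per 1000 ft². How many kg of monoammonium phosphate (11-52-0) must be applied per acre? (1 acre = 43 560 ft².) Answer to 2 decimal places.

1029.60 kg of product per acre

Product per 1000 ft² = 2.6 / 11% = 23.6364 kg.
Convert to per acre: 23.6364 × 43.56 = 1029.6 kg.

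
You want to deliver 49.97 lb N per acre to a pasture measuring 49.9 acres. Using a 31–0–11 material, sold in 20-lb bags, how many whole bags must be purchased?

Product per acre = 49.97 / 31% = 161.194 lb.
Total product = 161.194 × 49.9 = 8043.56 lb.
Bags = ⌈8043.56 / 20⌉ = 403.

403 bags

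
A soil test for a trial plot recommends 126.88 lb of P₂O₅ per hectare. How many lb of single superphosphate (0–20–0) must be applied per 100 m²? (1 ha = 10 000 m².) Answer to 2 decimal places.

6.34 lb of product per hundred sq m

Product per hectare = 126.88 / 20% = 634.4 lb.
Convert to per 100 m²: 634.4 × 0.01 = 6.344 lb.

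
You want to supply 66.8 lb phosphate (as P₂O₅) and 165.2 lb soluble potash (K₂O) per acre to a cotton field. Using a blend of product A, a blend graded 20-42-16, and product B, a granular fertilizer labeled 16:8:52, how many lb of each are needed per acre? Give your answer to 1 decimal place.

104.7 lb product A, 285.5 lb product B

With a, b = lb per acre of product A and product B:
P₂O₅: 0.42·a + 0.08·b = 66.8
K₂O: 0.16·a + 0.52·b = 165.2
Eliminate b: (row1) − 0.08/0.52·(row2) → 0.395385·a = 41.3846, so a = 104.669.
Then b = (165.2 − 0.16·104.669) / 0.52 = 285.486.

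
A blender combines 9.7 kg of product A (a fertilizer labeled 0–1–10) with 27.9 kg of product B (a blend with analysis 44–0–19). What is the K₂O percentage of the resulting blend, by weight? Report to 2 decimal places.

16.68% K₂O

Total mass = 9.7 + 27.9 = 37.6 kg.
K₂O mass = 10%×9.7 + 19%×27.9 = 6.271 kg.
% K₂O = 6.271 / 37.6 = 16.6782%.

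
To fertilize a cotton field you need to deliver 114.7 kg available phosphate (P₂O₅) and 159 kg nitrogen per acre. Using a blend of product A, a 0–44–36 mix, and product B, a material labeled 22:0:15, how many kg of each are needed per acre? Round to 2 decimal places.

With a, b = kg per acre of product A and product B:
P₂O₅: 0.44·a + 0·b = 114.7
N: 0·a + 0.22·b = 159
Solving simultaneously: a = 260.682, b = 722.727.

260.68 kg product A, 722.73 kg product B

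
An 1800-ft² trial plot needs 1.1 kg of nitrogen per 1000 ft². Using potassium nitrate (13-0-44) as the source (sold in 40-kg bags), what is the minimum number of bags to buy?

1 bags

Product per 1000 ft² = 1.1 / 13% = 8.46154 kg.
Total product = 8.46154 × 1800 / 1000 = 15.2308 kg.
Bags = ⌈15.2308 / 40⌉ = 1.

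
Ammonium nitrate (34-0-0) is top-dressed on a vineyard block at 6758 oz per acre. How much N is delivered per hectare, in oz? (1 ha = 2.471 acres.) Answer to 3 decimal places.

5677.666 oz N per hectare

nitrogen per acre = 6758 × 34% = 2297.72 oz.
Convert to per hectare: 2297.72 × 2.471 = 5677.6661 oz.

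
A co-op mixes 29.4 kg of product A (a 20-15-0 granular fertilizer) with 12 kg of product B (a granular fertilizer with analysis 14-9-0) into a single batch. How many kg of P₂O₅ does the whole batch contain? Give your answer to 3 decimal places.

5.490 kg P₂O₅

P₂O₅ mass = 15%×29.4 + 9%×12 = 5.49 kg.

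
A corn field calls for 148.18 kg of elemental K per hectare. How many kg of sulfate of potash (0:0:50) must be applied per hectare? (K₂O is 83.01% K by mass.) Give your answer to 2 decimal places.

As K₂O: 148.18 / 0.8301 = 178.509 kg per hectare.
Product per hectare = 178.509 / 50% = 357.017 kg.

357.02 kg of product per hectare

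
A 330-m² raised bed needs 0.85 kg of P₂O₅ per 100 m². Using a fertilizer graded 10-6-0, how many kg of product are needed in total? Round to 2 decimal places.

Product per 100 m² = 0.85 / 6% = 14.1667 kg.
Total product = 14.1667 × 330 / 100 = 46.75 kg.

46.75 kg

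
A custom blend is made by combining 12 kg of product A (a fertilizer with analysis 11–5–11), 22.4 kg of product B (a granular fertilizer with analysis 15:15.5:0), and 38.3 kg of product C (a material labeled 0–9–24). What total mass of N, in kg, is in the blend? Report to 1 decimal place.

4.7 kg N

N mass = 11%×12 + 15%×22.4 + 0%×38.3 = 4.68 kg.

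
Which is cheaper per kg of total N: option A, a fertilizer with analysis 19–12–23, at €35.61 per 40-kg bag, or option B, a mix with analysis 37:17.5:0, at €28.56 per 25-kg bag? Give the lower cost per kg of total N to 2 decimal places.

€3.09 per kg N (option B)

option A: N per bag = 40 × 19% = 7.6 kg; cost = 35.61 / 7.6 = €4.6855/kg N.
option B: N per bag = 25 × 37% = 9.25 kg; cost = 28.56 / 9.25 = €3.0876/kg N.
option B is cheaper.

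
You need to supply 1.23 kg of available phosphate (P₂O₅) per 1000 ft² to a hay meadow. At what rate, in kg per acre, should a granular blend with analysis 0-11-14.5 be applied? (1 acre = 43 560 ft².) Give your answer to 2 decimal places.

487.08 kg of product per acre

Product per 1000 ft² = 1.23 / 11% = 11.1818 kg.
Convert to per acre: 11.1818 × 43.56 = 487.08 kg.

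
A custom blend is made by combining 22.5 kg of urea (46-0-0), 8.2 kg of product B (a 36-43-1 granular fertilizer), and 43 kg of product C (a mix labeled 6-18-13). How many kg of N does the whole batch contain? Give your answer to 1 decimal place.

N mass = 46%×22.5 + 36%×8.2 + 6%×43 = 15.882 kg.

15.9 kg N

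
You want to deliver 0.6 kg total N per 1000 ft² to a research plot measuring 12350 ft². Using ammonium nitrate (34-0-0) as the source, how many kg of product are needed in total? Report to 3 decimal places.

21.794 kg

Product per 1000 ft² = 0.6 / 34% = 1.76471 kg.
Total product = 1.76471 × 12350 / 1000 = 21.7941 kg.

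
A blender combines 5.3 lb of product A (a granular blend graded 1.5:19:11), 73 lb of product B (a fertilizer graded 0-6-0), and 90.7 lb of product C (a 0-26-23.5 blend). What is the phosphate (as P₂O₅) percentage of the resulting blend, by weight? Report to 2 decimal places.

17.14% P₂O₅

Total mass = 5.3 + 73 + 90.7 = 169 lb.
P₂O₅ mass = 19%×5.3 + 6%×73 + 26%×90.7 = 28.969 lb.
% P₂O₅ = 28.969 / 169 = 17.1414%.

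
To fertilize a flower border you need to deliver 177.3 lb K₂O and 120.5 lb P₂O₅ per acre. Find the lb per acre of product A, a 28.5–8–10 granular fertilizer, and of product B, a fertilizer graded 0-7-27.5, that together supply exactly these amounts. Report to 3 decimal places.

1381.767 lb product A, 142.267 lb product B

Let a = lb of product A, b = lb of product B (per acre).
K₂O: 0.1·a + 0.275·b = 177.3
P₂O₅: 0.08·a + 0.07·b = 120.5
Eliminate b: (row1) − 0.275/0.07·(row2) → -0.214286·a = -296.093, so a = 1381.7667.
Then b = (120.5 − 0.08·1381.7667) / 0.07 = 142.2667.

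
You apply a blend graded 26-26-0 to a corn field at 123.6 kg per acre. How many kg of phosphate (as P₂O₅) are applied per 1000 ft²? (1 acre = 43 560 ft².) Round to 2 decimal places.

P₂O₅ per acre = 123.6 × 26% = 32.136 kg.
Convert to per 1000 ft²: 32.136 × 0.0229568 = 0.737741 kg.

0.74 kg P₂O₅ per thousand sq ft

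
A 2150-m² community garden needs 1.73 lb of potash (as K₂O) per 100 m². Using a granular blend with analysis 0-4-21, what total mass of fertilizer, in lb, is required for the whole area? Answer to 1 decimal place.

177.1 lb

Product per 100 m² = 1.73 / 21% = 8.2381 lb.
Total product = 8.2381 × 2150 / 100 = 177.119 lb.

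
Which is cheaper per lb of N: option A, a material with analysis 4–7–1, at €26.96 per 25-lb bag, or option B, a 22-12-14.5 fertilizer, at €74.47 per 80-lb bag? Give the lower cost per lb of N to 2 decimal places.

€4.23 per lb N (option B)

option A: N per bag = 25 × 4% = 1 lb; cost = 26.96 / 1 = €26.9600/lb N.
option B: N per bag = 80 × 22% = 17.6 lb; cost = 74.47 / 17.6 = €4.2312/lb N.
option B is cheaper.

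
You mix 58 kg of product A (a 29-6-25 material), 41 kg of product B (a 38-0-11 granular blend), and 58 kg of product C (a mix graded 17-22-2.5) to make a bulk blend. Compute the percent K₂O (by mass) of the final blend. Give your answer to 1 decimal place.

Total mass = 58 + 41 + 58 = 157 kg.
K₂O mass = 25%×58 + 11%×41 + 2.5%×58 = 20.46 kg.
% K₂O = 20.46 / 157 = 13.0318%.

13.0% K₂O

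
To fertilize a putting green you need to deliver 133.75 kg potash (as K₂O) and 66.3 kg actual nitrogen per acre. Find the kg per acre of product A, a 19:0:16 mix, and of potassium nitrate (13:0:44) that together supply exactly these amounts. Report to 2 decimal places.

With a, b = kg per acre of product A and potassium nitrate:
K₂O: 0.16·a + 0.44·b = 133.75
N: 0.19·a + 0.13·b = 66.3
Eliminate b: (row1) − 0.44/0.13·(row2) → -0.483077·a = -90.65, so a = 187.651.
Then b = (66.3 − 0.19·187.651) / 0.13 = 235.7404.

187.65 kg product A, 235.74 kg potassium nitrate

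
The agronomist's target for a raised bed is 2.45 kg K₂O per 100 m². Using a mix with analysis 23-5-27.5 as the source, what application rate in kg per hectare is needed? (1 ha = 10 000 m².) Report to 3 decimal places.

Product per 100 m² = 2.45 / 27.5% = 8.90909 kg.
Convert to per hectare: 8.90909 × 100 = 890.9091 kg.

890.909 kg of product per hectare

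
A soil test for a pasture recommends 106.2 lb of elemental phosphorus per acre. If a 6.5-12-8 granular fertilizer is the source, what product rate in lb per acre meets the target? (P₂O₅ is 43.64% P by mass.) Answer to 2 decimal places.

As P₂O₅: 106.2 / 0.4364 = 243.355 lb per acre.
Product per acre = 243.355 / 12% = 2027.956 lb.

2027.96 lb of product per acre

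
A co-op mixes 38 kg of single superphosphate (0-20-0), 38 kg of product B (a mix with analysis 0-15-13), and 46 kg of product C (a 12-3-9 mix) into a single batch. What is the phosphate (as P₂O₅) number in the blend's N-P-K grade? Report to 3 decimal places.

12.033% P₂O₅

Total mass = 38 + 38 + 46 = 122 kg.
P₂O₅ mass = 20%×38 + 15%×38 + 3%×46 = 14.68 kg.
% P₂O₅ = 14.68 / 122 = 12.0328%.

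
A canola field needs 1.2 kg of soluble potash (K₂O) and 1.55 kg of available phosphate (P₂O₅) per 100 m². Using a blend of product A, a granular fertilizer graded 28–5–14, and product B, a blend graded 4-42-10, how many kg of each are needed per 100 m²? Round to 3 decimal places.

Let a = kg of product A, b = kg of product B (per 100 m²).
K₂O: 0.14·a + 0.1·b = 1.2
P₂O₅: 0.05·a + 0.42·b = 1.55
Eliminate b: (row1) − 0.1/0.42·(row2) → 0.128095·a = 0.830952, so a = 6.48699.
Then b = (1.55 − 0.05·6.48699) / 0.42 = 2.91822.

6.487 kg product A, 2.918 kg product B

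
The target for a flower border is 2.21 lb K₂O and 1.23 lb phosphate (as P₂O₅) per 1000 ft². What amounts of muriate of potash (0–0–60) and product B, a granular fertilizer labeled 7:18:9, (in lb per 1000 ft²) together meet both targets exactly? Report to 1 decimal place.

Let a = lb of muriate of potash, b = lb of product B (per 1000 ft²).
K₂O: 0.6·a + 0.09·b = 2.21
P₂O₅: 0·a + 0.18·b = 1.23
Solving simultaneously: a = 2.65833, b = 6.83333.

2.7 lb muriate of potash, 6.8 lb product B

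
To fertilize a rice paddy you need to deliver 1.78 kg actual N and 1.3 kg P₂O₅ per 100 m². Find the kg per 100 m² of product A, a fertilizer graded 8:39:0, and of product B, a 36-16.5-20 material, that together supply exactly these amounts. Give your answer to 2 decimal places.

Let a = kg of product A, b = kg of product B (per 100 m²).
N: 0.08·a + 0.36·b = 1.78
P₂O₅: 0.39·a + 0.165·b = 1.3
Eliminate a: (row1) − 0.08/0.39·(row2) → 0.326154·b = 1.51333, so b = 4.63994.
Back-substitute: a = (1.78 − 0.36·4.63994) / 0.08 = 1.37028.

1.37 kg product A, 4.64 kg product B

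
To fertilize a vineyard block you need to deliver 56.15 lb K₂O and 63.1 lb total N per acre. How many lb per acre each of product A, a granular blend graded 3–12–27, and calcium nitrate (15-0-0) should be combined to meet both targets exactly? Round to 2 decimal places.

207.96 lb product A, 379.07 lb calcium nitrate

With a, b = lb per acre of product A and calcium nitrate:
K₂O: 0.27·a + 0·b = 56.15
N: 0.03·a + 0.15·b = 63.1
Eliminate a: (row1) − 0.27/0.03·(row2) → -1.35·b = -511.75, so b = 379.074.
Back-substitute: a = (56.15 − 0·379.074) / 0.27 = 207.963.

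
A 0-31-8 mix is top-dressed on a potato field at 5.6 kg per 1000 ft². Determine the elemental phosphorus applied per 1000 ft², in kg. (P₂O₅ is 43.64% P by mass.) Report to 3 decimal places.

P₂O₅ per 1000 ft² = 5.6 × 31% = 1.736 kg.
Elemental P = 1.736 × 0.4364 = 0.75759 kg per 1000 ft².

0.758 kg P per thousand sq ft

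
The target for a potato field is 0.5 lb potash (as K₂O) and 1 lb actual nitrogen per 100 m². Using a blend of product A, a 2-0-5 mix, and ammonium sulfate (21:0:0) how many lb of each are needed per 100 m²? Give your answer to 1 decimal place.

10.0 lb product A, 3.8 lb ammonium sulfate

Per-100 m² balance (a = product A, b = ammonium sulfate):
K₂O: 0.05·a + 0·b = 0.5
N: 0.02·a + 0.21·b = 1
Solving simultaneously: a = 10, b = 3.80952.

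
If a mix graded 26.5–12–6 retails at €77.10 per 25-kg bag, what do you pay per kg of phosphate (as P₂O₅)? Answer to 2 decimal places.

P₂O₅ in bag = 25 × 12% = 3 kg.
Cost per kg P₂O₅ = €77.10 / 3 = €25.7000.

€25.70 per kg P₂O₅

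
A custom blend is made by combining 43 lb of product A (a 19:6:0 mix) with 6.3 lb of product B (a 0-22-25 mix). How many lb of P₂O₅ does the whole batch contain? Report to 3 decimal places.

P₂O₅ mass = 6%×43 + 22%×6.3 = 3.966 lb.

3.966 lb P₂O₅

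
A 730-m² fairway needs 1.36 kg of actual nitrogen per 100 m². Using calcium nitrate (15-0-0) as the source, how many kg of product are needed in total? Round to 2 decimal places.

Product per 100 m² = 1.36 / 15% = 9.06667 kg.
Total product = 9.06667 × 730 / 100 = 66.1867 kg.

66.19 kg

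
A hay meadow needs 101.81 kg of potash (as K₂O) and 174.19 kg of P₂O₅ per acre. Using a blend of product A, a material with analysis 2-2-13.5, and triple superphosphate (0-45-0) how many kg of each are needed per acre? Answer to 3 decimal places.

754.148 kg product A, 353.571 kg triple superphosphate

Per-acre balance (a = product A, b = triple superphosphate):
K₂O: 0.135·a + 0·b = 101.81
P₂O₅: 0.02·a + 0.45·b = 174.19
Eliminate a: (row1) − 0.135/0.02·(row2) → -3.0375·b = -1073.97, so b = 353.5712.
Back-substitute: a = (101.81 − 0·353.5712) / 0.135 = 754.1481.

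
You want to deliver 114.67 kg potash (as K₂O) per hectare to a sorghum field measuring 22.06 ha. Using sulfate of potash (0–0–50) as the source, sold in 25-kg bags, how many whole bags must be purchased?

Product per hectare = 114.67 / 50% = 229.34 kg.
Total product = 229.34 × 22.06 = 5059.24 kg.
Bags = ⌈5059.24 / 25⌉ = 203.

203 bags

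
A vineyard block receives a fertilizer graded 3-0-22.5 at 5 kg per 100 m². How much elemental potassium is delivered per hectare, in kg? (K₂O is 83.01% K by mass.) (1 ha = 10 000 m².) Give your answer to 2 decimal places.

K₂O per 100 m² = 5 × 22.5% = 1.125 kg.
Elemental K = 1.125 × 0.8301 = 0.933862 kg per 100 m².
Convert to per hectare: 0.933862 × 100 = 93.3862 kg.

93.39 kg K per hectare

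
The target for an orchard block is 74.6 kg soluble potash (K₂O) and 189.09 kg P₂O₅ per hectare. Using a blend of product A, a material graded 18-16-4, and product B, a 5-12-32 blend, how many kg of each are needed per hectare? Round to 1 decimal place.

Let a = kg of product A, b = kg of product B (per hectare).
K₂O: 0.04·a + 0.32·b = 74.6
P₂O₅: 0.16·a + 0.12·b = 189.09
From row1: a = (74.6 − 0.32·b) / 0.04.
Into row2: 0.16·(74.6 − 0.32·b)/0.04 + 0.12·b = 189.09 → b = 94.2328, a = 1111.14.

1111.1 kg product A, 94.2 kg product B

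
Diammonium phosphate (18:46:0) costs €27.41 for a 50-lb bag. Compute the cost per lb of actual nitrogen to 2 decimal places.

€3.05 per lb N

N in bag = 50 × 18% = 9 lb.
Cost per lb N = €27.41 / 9 = €3.0456.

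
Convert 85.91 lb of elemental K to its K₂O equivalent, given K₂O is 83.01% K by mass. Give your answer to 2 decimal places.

K₂O = 85.91 / 0.8301 = 103.494 lb.

103.49 lb K₂O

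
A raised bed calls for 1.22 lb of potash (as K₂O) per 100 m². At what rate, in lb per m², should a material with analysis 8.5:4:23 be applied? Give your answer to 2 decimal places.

0.05 lb of product per sq m

Product per 100 m² = 1.22 / 23% = 5.30435 lb.
Convert to per m²: 5.30435 × 0.01 = 0.0530435 lb.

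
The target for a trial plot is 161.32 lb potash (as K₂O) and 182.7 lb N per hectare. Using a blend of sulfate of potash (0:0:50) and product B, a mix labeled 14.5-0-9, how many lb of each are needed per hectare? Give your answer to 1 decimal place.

95.8 lb sulfate of potash, 1260.0 lb product B

Let a = lb of sulfate of potash, b = lb of product B (per hectare).
K₂O: 0.5·a + 0.09·b = 161.32
N: 0·a + 0.145·b = 182.7
Solving simultaneously: a = 95.84, b = 1260.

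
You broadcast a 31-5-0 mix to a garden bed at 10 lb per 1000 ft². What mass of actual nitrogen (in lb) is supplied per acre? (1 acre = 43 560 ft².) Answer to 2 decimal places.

135.04 lb N per acre

nitrogen per 1000 ft² = 10 × 31% = 3.1 lb.
Convert to per acre: 3.1 × 43.56 = 135.036 lb.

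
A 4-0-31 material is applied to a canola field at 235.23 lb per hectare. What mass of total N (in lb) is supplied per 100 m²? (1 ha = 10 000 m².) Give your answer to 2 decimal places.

nitrogen per hectare = 235.23 × 4% = 9.4092 lb.
Convert to per 100 m²: 9.4092 × 0.01 = 0.094092 lb.

0.09 lb N per hundred sq m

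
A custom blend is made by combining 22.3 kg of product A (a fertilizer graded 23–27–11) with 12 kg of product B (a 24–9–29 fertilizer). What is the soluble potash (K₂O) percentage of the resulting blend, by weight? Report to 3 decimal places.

Total mass = 22.3 + 12 = 34.3 kg.
K₂O mass = 11%×22.3 + 29%×12 = 5.933 kg.
% K₂O = 5.933 / 34.3 = 17.2974%.

17.297% K₂O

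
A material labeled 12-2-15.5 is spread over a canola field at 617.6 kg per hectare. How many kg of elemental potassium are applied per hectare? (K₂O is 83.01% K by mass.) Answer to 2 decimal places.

K₂O per hectare = 617.6 × 15.5% = 95.728 kg.
Elemental K = 95.728 × 0.8301 = 79.4638 kg per hectare.

79.46 kg K per hectare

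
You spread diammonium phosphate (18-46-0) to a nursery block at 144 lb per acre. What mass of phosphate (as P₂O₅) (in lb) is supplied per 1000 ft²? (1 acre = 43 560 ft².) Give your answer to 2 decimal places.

P₂O₅ per acre = 144 × 46% = 66.24 lb.
Convert to per 1000 ft²: 66.24 × 0.0229568 = 1.52066 lb.

1.52 lb P₂O₅ per thousand sq ft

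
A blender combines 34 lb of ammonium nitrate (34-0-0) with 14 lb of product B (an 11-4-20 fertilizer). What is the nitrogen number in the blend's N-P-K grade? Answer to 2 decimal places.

Total mass = 34 + 14 = 48 lb.
N mass = 34%×34 + 11%×14 = 13.1 lb.
% N = 13.1 / 48 = 27.2917%.

27.29% N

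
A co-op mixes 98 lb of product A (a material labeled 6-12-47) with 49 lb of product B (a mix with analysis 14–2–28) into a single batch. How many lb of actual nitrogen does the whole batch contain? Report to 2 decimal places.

12.74 lb N

N mass = 6%×98 + 14%×49 = 12.74 lb.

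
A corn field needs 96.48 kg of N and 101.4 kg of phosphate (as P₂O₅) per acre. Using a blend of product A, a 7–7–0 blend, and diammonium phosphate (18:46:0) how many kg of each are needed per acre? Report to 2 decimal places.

1333.10 kg product A, 17.57 kg diammonium phosphate

Let a = kg of product A, b = kg of diammonium phosphate (per acre).
N: 0.07·a + 0.18·b = 96.48
P₂O₅: 0.07·a + 0.46·b = 101.4
Eliminate b: (row1) − 0.18/0.46·(row2) → 0.0426087·a = 56.8017, so a = 1333.102.
Then b = (101.4 − 0.07·1333.102) / 0.46 = 17.5714.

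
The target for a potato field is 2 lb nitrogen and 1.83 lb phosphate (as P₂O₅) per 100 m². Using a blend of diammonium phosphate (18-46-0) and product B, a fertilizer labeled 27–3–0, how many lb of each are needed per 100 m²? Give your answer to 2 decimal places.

3.65 lb diammonium phosphate, 4.97 lb product B

Let a = lb of diammonium phosphate, b = lb of product B (per 100 m²).
N: 0.18·a + 0.27·b = 2
P₂O₅: 0.46·a + 0.03·b = 1.83
Eliminate a: (row1) − 0.18/0.46·(row2) → 0.258261·b = 1.28391, so b = 4.97138.
Back-substitute: a = (2 − 0.27·4.97138) / 0.18 = 3.65404.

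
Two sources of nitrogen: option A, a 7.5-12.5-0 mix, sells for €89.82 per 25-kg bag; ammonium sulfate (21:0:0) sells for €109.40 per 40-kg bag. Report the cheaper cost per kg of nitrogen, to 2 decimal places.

option A: N per bag = 25 × 7.5% = 1.875 kg; cost = 89.82 / 1.875 = €47.9040/kg N.
ammonium sulfate: N per bag = 40 × 21% = 8.4 kg; cost = 109.40 / 8.4 = €13.0238/kg N.
ammonium sulfate is cheaper.

€13.02 per kg N (ammonium sulfate)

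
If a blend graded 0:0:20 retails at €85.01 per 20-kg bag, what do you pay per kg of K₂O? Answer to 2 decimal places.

K₂O in bag = 20 × 20% = 4 kg.
Cost per kg K₂O = €85.01 / 4 = €21.2525.

€21.25 per kg K₂O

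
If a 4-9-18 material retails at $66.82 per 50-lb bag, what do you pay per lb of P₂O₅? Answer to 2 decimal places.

P₂O₅ in bag = 50 × 9% = 4.5 lb.
Cost per lb P₂O₅ = $66.82 / 4.5 = $14.8489.

$14.85 per lb P₂O₅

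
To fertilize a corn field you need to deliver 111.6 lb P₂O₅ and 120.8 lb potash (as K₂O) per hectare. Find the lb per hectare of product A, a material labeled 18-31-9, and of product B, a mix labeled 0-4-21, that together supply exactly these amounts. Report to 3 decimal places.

302.504 lb product A, 445.593 lb product B

Let a = lb of product A, b = lb of product B (per hectare).
P₂O₅: 0.31·a + 0.04·b = 111.6
K₂O: 0.09·a + 0.21·b = 120.8
Solving simultaneously: a = 302.5041, b = 445.593496.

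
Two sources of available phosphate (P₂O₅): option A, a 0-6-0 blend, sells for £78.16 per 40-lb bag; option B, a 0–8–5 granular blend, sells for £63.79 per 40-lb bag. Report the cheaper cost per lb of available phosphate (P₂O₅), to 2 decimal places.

£19.93 per lb P₂O₅ (option B)

option A: P₂O₅ per bag = 40 × 6% = 2.4 lb; cost = 78.16 / 2.4 = £32.5667/lb P₂O₅.
option B: P₂O₅ per bag = 40 × 8% = 3.2 lb; cost = 63.79 / 3.2 = £19.9344/lb P₂O₅.
option B is cheaper.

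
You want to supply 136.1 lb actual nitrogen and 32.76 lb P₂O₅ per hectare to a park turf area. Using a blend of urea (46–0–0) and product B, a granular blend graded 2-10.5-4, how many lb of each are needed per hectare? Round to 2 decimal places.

Let a = lb of urea, b = lb of product B (per hectare).
N: 0.46·a + 0.02·b = 136.1
P₂O₅: 0·a + 0.105·b = 32.76
Solving simultaneously: a = 282.304, b = 312.

282.30 lb urea, 312.00 lb product B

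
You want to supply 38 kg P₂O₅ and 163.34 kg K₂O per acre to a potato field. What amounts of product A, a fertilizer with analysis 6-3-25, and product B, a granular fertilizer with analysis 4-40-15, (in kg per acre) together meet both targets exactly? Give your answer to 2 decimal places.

Per-acre balance (a = product A, b = product B):
P₂O₅: 0.03·a + 0.4·b = 38
K₂O: 0.25·a + 0.15·b = 163.34
Solving simultaneously: a = 624.461, b = 48.1654.

624.46 kg product A, 48.17 kg product B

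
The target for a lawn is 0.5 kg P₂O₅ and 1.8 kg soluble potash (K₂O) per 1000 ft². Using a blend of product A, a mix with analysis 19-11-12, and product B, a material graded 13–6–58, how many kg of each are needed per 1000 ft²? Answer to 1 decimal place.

3.2 kg product A, 2.4 kg product B

With a, b = kg per 1000 ft² of product A and product B:
P₂O₅: 0.11·a + 0.06·b = 0.5
K₂O: 0.12·a + 0.58·b = 1.8
Solving simultaneously: a = 3.21555, b = 2.43816.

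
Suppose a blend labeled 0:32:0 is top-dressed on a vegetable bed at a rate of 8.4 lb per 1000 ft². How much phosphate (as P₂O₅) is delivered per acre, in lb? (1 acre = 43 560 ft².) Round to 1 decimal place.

P₂O₅ per 1000 ft² = 8.4 × 32% = 2.688 lb.
Convert to per acre: 2.688 × 43.56 = 117.089 lb.

117.1 lb P₂O₅ per acre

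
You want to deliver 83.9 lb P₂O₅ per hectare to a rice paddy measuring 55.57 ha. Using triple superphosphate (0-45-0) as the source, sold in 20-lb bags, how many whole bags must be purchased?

Product per hectare = 83.9 / 45% = 186.444 lb.
Total product = 186.444 × 55.57 = 10360.7 lb.
Bags = ⌈10360.7 / 20⌉ = 519.

519 bags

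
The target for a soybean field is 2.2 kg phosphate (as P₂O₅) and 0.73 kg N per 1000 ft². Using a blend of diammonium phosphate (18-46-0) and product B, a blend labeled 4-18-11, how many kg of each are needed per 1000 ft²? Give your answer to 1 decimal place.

3.1 kg diammonium phosphate, 4.3 kg product B

Per-1000 ft² balance (a = diammonium phosphate, b = product B):
P₂O₅: 0.46·a + 0.18·b = 2.2
N: 0.18·a + 0.04·b = 0.73
From row1: a = (2.2 − 0.18·b) / 0.46.
Into row2: 0.18·(2.2 − 0.18·b)/0.46 + 0.04·b = 0.73 → b = 4.3, a = 3.1.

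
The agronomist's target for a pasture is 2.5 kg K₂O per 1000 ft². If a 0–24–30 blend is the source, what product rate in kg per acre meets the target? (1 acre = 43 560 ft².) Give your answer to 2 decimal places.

Product per 1000 ft² = 2.5 / 30% = 8.33333 kg.
Convert to per acre: 8.33333 × 43.56 = 363 kg.

363.00 kg of product per acre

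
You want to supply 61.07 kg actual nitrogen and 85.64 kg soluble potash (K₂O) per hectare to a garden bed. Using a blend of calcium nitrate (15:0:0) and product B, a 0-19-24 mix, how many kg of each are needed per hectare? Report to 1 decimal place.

407.1 kg calcium nitrate, 356.8 kg product B

With a, b = kg per hectare of calcium nitrate and product B:
N: 0.15·a + 0·b = 61.07
K₂O: 0·a + 0.24·b = 85.64
Solving simultaneously: a = 407.133, b = 356.833.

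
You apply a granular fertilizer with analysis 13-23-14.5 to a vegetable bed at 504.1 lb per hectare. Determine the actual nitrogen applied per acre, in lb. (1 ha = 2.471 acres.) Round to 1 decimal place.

26.5 lb N per acre

nitrogen per hectare = 504.1 × 13% = 65.533 lb.
Convert to per acre: 65.533 × 0.404694 = 26.5208 lb.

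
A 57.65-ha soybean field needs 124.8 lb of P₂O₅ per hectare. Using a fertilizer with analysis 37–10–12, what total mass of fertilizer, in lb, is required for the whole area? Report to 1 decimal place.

71947.2 lb

Product per hectare = 124.8 / 10% = 1248 lb.
Total product = 1248 × 57.65 = 71947.2 lb.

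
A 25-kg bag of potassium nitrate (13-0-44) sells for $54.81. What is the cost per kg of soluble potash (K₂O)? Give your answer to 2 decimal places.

$4.98 per kg K₂O

K₂O in bag = 25 × 44% = 11 kg.
Cost per kg K₂O = $54.81 / 11 = $4.9827.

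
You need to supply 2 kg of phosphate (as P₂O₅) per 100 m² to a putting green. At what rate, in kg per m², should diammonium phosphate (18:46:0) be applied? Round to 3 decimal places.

Product per 100 m² = 2 / 46% = 4.34783 kg.
Convert to per m²: 4.34783 × 0.01 = 0.0434783 kg.

0.043 kg of product per sq m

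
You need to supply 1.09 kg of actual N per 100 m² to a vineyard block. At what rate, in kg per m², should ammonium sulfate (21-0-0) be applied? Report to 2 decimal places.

0.05 kg of product per sq m

Product per 100 m² = 1.09 / 21% = 5.19048 kg.
Convert to per m²: 5.19048 × 0.01 = 0.0519048 kg.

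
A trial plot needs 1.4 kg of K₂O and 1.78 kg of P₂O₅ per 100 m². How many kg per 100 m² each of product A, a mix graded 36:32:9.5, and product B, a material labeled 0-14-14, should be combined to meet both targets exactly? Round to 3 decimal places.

Per-100 m² balance (a = product A, b = product B):
K₂O: 0.095·a + 0.14·b = 1.4
P₂O₅: 0.32·a + 0.14·b = 1.78
Eliminate b: (row1) − 0.14/0.14·(row2) → -0.225·a = -0.38, so a = 1.68889.
Then b = (1.78 − 0.32·1.68889) / 0.14 = 8.85397.

1.689 kg product A, 8.854 kg product B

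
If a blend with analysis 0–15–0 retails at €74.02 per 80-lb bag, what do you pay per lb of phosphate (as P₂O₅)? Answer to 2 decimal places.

€6.17 per lb P₂O₅

P₂O₅ in bag = 80 × 15% = 12 lb.
Cost per lb P₂O₅ = €74.02 / 12 = €6.1683.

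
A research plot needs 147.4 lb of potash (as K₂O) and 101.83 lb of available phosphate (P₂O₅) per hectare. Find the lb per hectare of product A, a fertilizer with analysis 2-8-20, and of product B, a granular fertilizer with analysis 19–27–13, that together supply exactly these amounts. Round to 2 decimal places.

Let a = lb of product A, b = lb of product B (per hectare).
K₂O: 0.2·a + 0.13·b = 147.4
P₂O₅: 0.08·a + 0.27·b = 101.83
Eliminate a: (row1) − 0.2/0.08·(row2) → -0.545·b = -107.175, so b = 196.651.
Back-substitute: a = (147.4 − 0.13·196.651) / 0.2 = 609.177.

609.18 lb product A, 196.65 lb product B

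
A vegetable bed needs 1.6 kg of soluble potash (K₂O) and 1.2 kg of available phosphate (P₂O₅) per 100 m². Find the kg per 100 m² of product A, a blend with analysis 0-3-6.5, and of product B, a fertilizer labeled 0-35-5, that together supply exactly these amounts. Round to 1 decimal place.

Per-100 m² balance (a = product A, b = product B):
K₂O: 0.065·a + 0.05·b = 1.6
P₂O₅: 0.03·a + 0.35·b = 1.2
Solving simultaneously: a = 23.5294, b = 1.41176.

23.5 kg product A, 1.4 kg product B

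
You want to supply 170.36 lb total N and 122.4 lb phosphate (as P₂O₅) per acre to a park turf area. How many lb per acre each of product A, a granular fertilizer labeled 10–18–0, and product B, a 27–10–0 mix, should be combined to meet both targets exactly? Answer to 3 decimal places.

414.819 lb product A, 477.326 lb product B

With a, b = lb per acre of product A and product B:
N: 0.1·a + 0.27·b = 170.36
P₂O₅: 0.18·a + 0.1·b = 122.4
From row1: a = (170.36 − 0.27·b) / 0.1.
Into row2: 0.18·(170.36 − 0.27·b)/0.1 + 0.1·b = 122.4 → b = 477.3264, a = 414.8187.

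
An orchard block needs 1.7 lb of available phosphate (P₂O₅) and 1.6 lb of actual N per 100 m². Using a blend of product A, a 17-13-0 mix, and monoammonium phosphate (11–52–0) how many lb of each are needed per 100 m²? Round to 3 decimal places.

8.704 lb product A, 1.093 lb monoammonium phosphate

Let a = lb of product A, b = lb of monoammonium phosphate (per 100 m²).
P₂O₅: 0.13·a + 0.52·b = 1.7
N: 0.17·a + 0.11·b = 1.6
From row1: a = (1.7 − 0.52·b) / 0.13.
Into row2: 0.17·(1.7 − 0.52·b)/0.13 + 0.11·b = 1.6 → b = 1.09312, a = 8.70445.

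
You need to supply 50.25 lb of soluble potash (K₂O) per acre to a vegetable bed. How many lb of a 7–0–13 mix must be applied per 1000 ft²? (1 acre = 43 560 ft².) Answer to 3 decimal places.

8.874 lb of product per thousand sq ft

Product per acre = 50.25 / 13% = 386.538 lb.
Convert to per 1000 ft²: 386.538 × 0.0229568 = 8.8737 lb.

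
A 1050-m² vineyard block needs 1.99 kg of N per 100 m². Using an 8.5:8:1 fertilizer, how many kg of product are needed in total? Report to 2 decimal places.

Product per 100 m² = 1.99 / 8.5% = 23.4118 kg.
Total product = 23.4118 × 1050 / 100 = 245.824 kg.

245.82 kg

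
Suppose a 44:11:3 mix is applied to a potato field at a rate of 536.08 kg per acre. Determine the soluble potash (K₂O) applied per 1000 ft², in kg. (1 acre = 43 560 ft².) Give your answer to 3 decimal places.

0.369 kg K₂O per thousand sq ft

K₂O per acre = 536.08 × 3% = 16.0824 kg.
Convert to per 1000 ft²: 16.0824 × 0.0229568 = 0.369201 kg.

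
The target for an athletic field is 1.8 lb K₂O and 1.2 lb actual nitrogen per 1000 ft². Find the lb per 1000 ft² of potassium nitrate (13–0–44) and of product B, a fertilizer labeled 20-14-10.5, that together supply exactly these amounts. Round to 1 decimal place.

With a, b = lb per 1000 ft² of potassium nitrate and product B:
K₂O: 0.44·a + 0.105·b = 1.8
N: 0.13·a + 0.2·b = 1.2
Solving simultaneously: a = 3.14728, b = 3.95427.

3.1 lb potassium nitrate, 4.0 lb product B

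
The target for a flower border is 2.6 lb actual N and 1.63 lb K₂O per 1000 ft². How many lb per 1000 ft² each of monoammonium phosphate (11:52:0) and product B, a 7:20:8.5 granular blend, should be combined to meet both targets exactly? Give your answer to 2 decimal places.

11.43 lb monoammonium phosphate, 19.18 lb product B

With a, b = lb per 1000 ft² of monoammonium phosphate and product B:
N: 0.11·a + 0.07·b = 2.6
K₂O: 0·a + 0.085·b = 1.63
Solving simultaneously: a = 11.4332, b = 19.1765.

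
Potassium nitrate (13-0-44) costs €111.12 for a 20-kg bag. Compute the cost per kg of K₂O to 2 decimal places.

€12.63 per kg K₂O

K₂O in bag = 20 × 44% = 8.8 kg.
Cost per kg K₂O = €111.12 / 8.8 = €12.6273.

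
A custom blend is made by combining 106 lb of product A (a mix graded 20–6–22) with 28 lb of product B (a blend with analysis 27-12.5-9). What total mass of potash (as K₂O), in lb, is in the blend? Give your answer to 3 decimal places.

25.840 lb K₂O

K₂O mass = 22%×106 + 9%×28 = 25.84 lb.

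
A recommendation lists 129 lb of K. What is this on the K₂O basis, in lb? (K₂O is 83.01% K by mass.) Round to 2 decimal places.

155.40 lb K₂O

K₂O = 129 / 0.8301 = 155.403 lb.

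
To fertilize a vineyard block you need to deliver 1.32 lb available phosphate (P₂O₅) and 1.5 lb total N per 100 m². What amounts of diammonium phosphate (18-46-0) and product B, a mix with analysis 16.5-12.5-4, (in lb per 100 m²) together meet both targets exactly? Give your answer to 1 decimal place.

Let a = lb of diammonium phosphate, b = lb of product B (per 100 m²).
P₂O₅: 0.46·a + 0.125·b = 1.32
N: 0.18·a + 0.165·b = 1.5
From row1: a = (1.32 − 0.125·b) / 0.46.
Into row2: 0.18·(1.32 − 0.125·b)/0.46 + 0.165·b = 1.5 → b = 8.47191, a = 0.567416.

0.6 lb diammonium phosphate, 8.5 lb product B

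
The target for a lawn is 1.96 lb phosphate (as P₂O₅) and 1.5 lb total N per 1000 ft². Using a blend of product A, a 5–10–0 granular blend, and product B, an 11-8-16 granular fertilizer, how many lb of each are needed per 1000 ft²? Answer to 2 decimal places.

Let a = lb of product A, b = lb of product B (per 1000 ft²).
P₂O₅: 0.1·a + 0.08·b = 1.96
N: 0.05·a + 0.11·b = 1.5
From row1: a = (1.96 − 0.08·b) / 0.1.
Into row2: 0.05·(1.96 − 0.08·b)/0.1 + 0.11·b = 1.5 → b = 7.42857, a = 13.6571.

13.66 lb product A, 7.43 lb product B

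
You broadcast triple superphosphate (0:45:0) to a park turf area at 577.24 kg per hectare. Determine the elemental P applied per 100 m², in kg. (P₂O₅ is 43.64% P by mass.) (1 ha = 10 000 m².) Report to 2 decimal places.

1.13 kg P per hundred sq m

P₂O₅ per hectare = 577.24 × 45% = 259.758 kg.
Elemental P = 259.758 × 0.4364 = 113.358 kg per hectare.
Convert to per 100 m²: 113.358 × 0.01 = 1.13358 kg.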